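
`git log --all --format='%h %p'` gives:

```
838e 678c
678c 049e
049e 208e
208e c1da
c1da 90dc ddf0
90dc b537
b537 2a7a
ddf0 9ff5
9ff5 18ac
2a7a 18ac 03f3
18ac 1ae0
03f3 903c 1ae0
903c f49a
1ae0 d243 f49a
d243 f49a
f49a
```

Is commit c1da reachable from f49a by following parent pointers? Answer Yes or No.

Ancestors of f49a: {f49a}.
c1da is not in that set, so it is not an ancestor of f49a.

No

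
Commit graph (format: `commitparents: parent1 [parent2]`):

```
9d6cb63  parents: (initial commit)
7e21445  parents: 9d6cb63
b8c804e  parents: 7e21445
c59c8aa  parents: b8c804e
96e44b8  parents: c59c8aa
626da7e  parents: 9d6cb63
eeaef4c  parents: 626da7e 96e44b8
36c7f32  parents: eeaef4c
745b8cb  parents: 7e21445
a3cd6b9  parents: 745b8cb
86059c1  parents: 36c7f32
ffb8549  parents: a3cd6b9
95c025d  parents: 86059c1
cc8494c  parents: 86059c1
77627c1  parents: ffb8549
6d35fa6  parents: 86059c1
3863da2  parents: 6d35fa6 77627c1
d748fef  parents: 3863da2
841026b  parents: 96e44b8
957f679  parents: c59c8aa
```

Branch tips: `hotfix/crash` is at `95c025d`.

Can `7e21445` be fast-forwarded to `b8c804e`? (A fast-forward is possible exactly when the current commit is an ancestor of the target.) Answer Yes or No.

Yes

A fast-forward from 7e21445 to b8c804e is possible iff 7e21445 is an ancestor of b8c804e.
Ancestors of b8c804e: {7e21445, 9d6cb63, b8c804e}.
7e21445 is among them, so fast-forward is possible.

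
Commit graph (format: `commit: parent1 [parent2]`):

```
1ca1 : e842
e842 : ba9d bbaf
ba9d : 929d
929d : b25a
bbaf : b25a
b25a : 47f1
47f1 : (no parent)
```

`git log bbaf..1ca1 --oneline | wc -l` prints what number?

Reachable from 1ca1: {1ca1, 47f1, 929d, b25a, ba9d, bbaf, e842}.
Reachable from bbaf: {47f1, b25a, bbaf}.
In 1ca1's history but not bbaf's: {1ca1, 929d, ba9d, e842} — 4 commits.

4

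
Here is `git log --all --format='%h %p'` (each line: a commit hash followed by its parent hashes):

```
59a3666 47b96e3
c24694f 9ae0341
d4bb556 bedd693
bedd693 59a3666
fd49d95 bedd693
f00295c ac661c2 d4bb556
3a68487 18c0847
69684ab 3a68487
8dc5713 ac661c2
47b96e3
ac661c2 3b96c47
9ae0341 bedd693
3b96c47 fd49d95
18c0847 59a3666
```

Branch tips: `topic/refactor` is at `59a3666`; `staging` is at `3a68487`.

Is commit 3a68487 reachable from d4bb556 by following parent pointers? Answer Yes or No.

Ancestors of d4bb556: {47b96e3, 59a3666, bedd693, d4bb556}.
3a68487 is not in that set, so it is not an ancestor of d4bb556.

No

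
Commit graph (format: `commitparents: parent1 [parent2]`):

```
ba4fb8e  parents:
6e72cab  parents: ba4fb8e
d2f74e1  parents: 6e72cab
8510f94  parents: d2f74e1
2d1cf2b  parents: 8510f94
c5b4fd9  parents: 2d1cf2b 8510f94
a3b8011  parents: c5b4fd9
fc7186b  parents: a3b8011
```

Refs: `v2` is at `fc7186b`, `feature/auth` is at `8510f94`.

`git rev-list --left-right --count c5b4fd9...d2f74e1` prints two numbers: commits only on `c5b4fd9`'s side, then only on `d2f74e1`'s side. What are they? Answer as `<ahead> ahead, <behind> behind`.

Reachable from c5b4fd9: {2d1cf2b, 6e72cab, 8510f94, ba4fb8e, c5b4fd9, d2f74e1}.
Reachable from d2f74e1: {6e72cab, ba4fb8e, d2f74e1}.
Only in c5b4fd9's history (ahead): {2d1cf2b, 8510f94, c5b4fd9} — 3.
Only in d2f74e1's history (behind): {} — 0.

3 ahead, 0 behind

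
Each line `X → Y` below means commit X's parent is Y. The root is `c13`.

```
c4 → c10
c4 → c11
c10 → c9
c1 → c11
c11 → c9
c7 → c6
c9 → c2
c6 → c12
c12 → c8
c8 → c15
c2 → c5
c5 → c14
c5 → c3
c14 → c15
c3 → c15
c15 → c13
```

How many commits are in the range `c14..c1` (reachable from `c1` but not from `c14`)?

Reachable from c1: {c1, c11, c13, c14, c15, c2, c3, c5, c9}.
Reachable from c14: {c13, c14, c15}.
In c1's history but not c14's: {c1, c11, c2, c3, c5, c9} — 6 commits.

6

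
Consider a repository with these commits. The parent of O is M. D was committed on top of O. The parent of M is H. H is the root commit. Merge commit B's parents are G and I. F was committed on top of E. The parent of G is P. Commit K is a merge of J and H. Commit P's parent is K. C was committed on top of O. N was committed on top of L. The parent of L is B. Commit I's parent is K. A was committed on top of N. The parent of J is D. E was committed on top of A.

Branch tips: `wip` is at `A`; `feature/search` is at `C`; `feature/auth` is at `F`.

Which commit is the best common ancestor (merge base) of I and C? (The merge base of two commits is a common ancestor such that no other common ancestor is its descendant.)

Ancestors of I: {D, H, I, J, K, M, O}.
Ancestors of C: {C, H, M, O}.
Common ancestors: {H, M, O}.
Among these, O is not an ancestor of any other common ancestor — it is the merge base.

O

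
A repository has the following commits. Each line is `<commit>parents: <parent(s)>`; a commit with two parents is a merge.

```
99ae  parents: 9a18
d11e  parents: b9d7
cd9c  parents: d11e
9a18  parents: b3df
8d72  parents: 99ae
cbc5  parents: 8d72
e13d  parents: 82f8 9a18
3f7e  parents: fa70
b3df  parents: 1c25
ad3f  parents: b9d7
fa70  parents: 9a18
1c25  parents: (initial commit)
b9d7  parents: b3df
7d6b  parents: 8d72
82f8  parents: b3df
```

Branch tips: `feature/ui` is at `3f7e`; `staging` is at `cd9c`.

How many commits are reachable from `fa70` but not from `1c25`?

3

Reachable from fa70: {1c25, 9a18, b3df, fa70}.
Reachable from 1c25: {1c25}.
In fa70's history but not 1c25's: {9a18, b3df, fa70} — 3 commits.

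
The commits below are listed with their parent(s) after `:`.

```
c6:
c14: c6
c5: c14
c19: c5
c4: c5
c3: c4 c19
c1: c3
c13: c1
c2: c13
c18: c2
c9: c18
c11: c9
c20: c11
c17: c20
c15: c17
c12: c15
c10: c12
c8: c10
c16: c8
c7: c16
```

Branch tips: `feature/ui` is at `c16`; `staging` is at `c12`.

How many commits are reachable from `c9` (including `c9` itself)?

Walking parent pointers from c9: reachable set = {c1, c13, c14, c18, c19, c2, c3, c4, c5, c6, c9}.
That is 11 commits.

11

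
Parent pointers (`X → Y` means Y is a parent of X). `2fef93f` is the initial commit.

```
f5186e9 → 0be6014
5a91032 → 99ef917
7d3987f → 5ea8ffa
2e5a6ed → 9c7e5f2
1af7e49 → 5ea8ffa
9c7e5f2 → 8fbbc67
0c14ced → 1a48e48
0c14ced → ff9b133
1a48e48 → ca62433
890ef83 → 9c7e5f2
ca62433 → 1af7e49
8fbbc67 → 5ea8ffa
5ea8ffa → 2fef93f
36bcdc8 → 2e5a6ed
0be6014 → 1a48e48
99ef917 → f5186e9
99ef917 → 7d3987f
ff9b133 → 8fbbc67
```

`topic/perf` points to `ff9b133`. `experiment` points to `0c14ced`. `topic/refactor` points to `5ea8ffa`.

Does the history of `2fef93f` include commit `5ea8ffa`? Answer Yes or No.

No

Ancestors of 2fef93f: {2fef93f}.
5ea8ffa is not in that set, so it is not an ancestor of 2fef93f.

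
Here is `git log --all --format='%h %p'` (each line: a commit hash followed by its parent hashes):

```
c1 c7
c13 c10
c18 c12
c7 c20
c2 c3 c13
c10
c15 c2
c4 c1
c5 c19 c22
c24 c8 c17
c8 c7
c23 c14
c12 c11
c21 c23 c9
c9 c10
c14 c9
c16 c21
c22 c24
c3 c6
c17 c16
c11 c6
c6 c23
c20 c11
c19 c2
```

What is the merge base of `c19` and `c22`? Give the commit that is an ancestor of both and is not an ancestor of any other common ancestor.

c6

Ancestors of c19: {c10, c13, c14, c19, c2, c23, c3, c6, c9}.
Ancestors of c22: {c10, c11, c14, c16, c17, c20, c21, c22, c23, c24, c6, c7, c8, c9}.
Common ancestors: {c10, c14, c23, c6, c9}.
Among these, c6 is not an ancestor of any other common ancestor — it is the merge base.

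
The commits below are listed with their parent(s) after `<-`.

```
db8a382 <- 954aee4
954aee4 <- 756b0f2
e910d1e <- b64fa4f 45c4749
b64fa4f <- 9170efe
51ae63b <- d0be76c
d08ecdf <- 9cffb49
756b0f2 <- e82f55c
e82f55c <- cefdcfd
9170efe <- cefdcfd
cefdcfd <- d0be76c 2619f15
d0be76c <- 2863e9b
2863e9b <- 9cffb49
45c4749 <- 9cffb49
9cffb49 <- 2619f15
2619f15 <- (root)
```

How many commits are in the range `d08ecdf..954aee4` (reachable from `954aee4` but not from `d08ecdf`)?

Reachable from 954aee4: {2619f15, 2863e9b, 756b0f2, 954aee4, 9cffb49, cefdcfd, d0be76c, e82f55c}.
Reachable from d08ecdf: {2619f15, 9cffb49, d08ecdf}.
In 954aee4's history but not d08ecdf's: {2863e9b, 756b0f2, 954aee4, cefdcfd, d0be76c, e82f55c} — 6 commits.

6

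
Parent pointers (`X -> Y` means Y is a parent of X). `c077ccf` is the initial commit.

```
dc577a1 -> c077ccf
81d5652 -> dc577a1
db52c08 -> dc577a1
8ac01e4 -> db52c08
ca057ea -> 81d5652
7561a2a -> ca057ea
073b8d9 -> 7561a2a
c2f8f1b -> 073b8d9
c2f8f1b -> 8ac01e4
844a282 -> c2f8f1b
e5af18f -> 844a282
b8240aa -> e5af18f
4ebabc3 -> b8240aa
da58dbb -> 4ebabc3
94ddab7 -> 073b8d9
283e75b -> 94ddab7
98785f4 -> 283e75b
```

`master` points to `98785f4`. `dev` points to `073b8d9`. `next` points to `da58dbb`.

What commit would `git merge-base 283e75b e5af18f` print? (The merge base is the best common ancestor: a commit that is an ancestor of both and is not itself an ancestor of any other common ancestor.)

073b8d9

Ancestors of 283e75b: {073b8d9, 283e75b, 7561a2a, 81d5652, 94ddab7, c077ccf, ca057ea, dc577a1}.
Ancestors of e5af18f: {073b8d9, 7561a2a, 81d5652, 844a282, 8ac01e4, c077ccf, c2f8f1b, ca057ea, db52c08, dc577a1, e5af18f}.
Common ancestors: {073b8d9, 7561a2a, 81d5652, c077ccf, ca057ea, dc577a1}.
Among these, 073b8d9 is not an ancestor of any other common ancestor — it is the merge base.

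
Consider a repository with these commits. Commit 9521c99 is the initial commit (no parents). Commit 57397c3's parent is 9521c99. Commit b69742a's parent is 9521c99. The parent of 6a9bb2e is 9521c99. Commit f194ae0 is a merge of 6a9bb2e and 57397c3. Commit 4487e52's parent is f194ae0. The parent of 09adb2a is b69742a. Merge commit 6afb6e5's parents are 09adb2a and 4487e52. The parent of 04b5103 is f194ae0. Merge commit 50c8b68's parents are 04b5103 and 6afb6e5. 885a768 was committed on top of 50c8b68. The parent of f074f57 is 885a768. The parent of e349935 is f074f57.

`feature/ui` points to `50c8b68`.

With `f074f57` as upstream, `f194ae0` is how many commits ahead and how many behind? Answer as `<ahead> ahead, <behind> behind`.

Reachable from f194ae0: {57397c3, 6a9bb2e, 9521c99, f194ae0}.
Reachable from f074f57: {04b5103, 09adb2a, 4487e52, 50c8b68, 57397c3, 6a9bb2e, 6afb6e5, 885a768, 9521c99, b69742a, f074f57, f194ae0}.
Only in f194ae0's history (ahead): {} — 0.
Only in f074f57's history (behind): {04b5103, 09adb2a, 4487e52, 50c8b68, 6afb6e5, 885a768, b69742a, f074f57} — 8.

0 ahead, 8 behind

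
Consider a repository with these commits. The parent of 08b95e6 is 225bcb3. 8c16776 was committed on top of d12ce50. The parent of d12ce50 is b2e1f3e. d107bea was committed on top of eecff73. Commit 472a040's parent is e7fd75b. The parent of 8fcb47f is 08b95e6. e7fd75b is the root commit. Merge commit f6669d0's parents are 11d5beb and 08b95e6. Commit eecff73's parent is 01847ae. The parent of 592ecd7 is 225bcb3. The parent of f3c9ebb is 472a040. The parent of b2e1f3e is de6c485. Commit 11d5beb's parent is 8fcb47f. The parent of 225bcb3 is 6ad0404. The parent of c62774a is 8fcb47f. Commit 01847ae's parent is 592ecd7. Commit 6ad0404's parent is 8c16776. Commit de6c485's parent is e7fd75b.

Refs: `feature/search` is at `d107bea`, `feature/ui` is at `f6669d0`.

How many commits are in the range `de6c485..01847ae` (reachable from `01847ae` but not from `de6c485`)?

7

Reachable from 01847ae: {01847ae, 225bcb3, 592ecd7, 6ad0404, 8c16776, b2e1f3e, d12ce50, de6c485, e7fd75b}.
Reachable from de6c485: {de6c485, e7fd75b}.
In 01847ae's history but not de6c485's: {01847ae, 225bcb3, 592ecd7, 6ad0404, 8c16776, b2e1f3e, d12ce50} — 7 commits.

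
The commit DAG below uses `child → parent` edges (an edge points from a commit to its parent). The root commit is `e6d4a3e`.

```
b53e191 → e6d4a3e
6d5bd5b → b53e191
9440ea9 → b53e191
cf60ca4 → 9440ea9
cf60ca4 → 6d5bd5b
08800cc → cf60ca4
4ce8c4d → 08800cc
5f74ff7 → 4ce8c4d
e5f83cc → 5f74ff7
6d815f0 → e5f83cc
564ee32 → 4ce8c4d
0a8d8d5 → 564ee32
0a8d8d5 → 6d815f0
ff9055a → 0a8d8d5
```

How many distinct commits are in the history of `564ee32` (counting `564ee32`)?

Walking parent pointers from 564ee32: reachable set = {08800cc, 4ce8c4d, 564ee32, 6d5bd5b, 9440ea9, b53e191, cf60ca4, e6d4a3e}.
That is 8 commits.

8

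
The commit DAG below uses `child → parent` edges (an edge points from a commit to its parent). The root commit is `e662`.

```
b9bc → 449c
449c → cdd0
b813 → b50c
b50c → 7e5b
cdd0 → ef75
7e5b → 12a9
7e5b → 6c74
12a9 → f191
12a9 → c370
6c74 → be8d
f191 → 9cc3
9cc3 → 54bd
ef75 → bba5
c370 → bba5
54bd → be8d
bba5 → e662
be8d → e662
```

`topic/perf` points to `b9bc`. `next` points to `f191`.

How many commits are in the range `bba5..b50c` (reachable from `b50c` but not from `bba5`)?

Reachable from b50c: {12a9, 54bd, 6c74, 7e5b, 9cc3, b50c, bba5, be8d, c370, e662, f191}.
Reachable from bba5: {bba5, e662}.
In b50c's history but not bba5's: {12a9, 54bd, 6c74, 7e5b, 9cc3, b50c, be8d, c370, f191} — 9 commits.

9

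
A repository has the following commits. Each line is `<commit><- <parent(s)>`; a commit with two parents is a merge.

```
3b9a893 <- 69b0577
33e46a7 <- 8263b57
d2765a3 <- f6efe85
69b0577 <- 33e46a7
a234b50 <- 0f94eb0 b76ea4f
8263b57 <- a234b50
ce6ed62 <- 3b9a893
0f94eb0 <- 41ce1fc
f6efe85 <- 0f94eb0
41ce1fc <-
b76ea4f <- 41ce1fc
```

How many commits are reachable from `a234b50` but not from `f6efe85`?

2

Reachable from a234b50: {0f94eb0, 41ce1fc, a234b50, b76ea4f}.
Reachable from f6efe85: {0f94eb0, 41ce1fc, f6efe85}.
In a234b50's history but not f6efe85's: {a234b50, b76ea4f} — 2 commits.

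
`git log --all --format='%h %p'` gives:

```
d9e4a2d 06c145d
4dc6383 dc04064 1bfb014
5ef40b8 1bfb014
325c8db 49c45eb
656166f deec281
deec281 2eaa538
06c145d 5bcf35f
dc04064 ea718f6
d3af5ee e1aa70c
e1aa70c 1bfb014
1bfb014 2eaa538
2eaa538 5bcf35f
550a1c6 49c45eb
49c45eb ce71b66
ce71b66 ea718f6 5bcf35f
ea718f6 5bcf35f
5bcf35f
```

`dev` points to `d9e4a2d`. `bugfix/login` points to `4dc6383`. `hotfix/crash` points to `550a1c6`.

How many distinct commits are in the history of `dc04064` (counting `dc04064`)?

3

Walking parent pointers from dc04064: reachable set = {5bcf35f, dc04064, ea718f6}.
That is 3 commits.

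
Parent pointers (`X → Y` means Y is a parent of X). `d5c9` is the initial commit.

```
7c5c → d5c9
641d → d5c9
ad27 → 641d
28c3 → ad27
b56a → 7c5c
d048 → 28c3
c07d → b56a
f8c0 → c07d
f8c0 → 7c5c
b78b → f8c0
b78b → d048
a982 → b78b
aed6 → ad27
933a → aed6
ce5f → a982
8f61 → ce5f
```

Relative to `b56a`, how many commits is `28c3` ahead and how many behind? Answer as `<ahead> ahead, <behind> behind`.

Reachable from 28c3: {28c3, 641d, ad27, d5c9}.
Reachable from b56a: {7c5c, b56a, d5c9}.
Only in 28c3's history (ahead): {28c3, 641d, ad27} — 3.
Only in b56a's history (behind): {7c5c, b56a} — 2.

3 ahead, 2 behind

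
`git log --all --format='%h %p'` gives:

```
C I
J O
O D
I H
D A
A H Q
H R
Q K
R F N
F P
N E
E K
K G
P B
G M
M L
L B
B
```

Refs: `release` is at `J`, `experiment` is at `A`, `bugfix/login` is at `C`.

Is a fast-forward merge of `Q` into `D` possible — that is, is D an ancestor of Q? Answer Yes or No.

No

A fast-forward from D to Q is possible iff D is an ancestor of Q.
Ancestors of Q: {B, G, K, L, M, Q}.
D is not among them, so fast-forward is not possible.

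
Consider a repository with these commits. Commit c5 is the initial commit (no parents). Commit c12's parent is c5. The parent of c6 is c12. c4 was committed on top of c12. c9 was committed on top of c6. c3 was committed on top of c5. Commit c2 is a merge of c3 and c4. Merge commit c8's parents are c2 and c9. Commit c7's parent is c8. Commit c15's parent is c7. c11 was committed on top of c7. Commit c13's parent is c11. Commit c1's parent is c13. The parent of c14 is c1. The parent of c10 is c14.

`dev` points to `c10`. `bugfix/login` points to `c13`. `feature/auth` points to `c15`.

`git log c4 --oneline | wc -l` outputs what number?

Walking parent pointers from c4: reachable set = {c12, c4, c5}.
That is 3 commits.

3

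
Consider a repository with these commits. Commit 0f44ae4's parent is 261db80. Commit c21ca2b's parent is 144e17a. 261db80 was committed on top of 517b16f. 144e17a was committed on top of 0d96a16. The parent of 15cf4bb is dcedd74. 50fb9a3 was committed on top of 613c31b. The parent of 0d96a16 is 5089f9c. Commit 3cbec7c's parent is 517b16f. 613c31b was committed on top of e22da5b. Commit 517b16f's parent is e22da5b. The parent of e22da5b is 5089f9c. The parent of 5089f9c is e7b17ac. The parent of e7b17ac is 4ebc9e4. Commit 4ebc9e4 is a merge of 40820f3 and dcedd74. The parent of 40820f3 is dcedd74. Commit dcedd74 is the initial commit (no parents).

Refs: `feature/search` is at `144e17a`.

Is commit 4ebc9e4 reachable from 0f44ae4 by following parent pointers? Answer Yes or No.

Ancestors of 0f44ae4 (commits reachable by following parents): {0f44ae4, 261db80, 40820f3, 4ebc9e4, 5089f9c, 517b16f, dcedd74, e22da5b, e7b17ac}.
4ebc9e4 is in that set, so it is an ancestor of 0f44ae4.

Yes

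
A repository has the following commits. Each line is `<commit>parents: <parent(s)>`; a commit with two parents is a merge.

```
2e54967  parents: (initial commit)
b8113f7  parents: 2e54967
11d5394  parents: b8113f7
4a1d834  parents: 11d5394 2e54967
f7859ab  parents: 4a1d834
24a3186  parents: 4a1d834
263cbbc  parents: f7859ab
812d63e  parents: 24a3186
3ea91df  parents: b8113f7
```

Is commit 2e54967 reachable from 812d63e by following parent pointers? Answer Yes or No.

Ancestors of 812d63e (commits reachable by following parents): {11d5394, 24a3186, 2e54967, 4a1d834, 812d63e, b8113f7}.
2e54967 is in that set, so it is an ancestor of 812d63e.

Yes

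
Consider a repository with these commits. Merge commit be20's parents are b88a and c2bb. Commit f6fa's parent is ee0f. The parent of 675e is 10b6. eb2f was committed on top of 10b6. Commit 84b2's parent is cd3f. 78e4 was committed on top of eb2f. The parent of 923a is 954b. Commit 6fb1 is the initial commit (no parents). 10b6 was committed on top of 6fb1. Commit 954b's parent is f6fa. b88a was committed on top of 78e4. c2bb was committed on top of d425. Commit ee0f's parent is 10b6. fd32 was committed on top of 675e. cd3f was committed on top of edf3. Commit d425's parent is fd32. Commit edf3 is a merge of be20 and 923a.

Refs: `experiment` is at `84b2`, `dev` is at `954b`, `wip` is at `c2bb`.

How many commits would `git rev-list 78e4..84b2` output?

Reachable from 84b2: {10b6, 675e, 6fb1, 78e4, 84b2, 923a, 954b, b88a, be20, c2bb, cd3f, d425, eb2f, edf3, ee0f, f6fa, fd32}.
Reachable from 78e4: {10b6, 6fb1, 78e4, eb2f}.
In 84b2's history but not 78e4's: {675e, 84b2, 923a, 954b, b88a, be20, c2bb, cd3f, d425, edf3, ee0f, f6fa, fd32} — 13 commits.

13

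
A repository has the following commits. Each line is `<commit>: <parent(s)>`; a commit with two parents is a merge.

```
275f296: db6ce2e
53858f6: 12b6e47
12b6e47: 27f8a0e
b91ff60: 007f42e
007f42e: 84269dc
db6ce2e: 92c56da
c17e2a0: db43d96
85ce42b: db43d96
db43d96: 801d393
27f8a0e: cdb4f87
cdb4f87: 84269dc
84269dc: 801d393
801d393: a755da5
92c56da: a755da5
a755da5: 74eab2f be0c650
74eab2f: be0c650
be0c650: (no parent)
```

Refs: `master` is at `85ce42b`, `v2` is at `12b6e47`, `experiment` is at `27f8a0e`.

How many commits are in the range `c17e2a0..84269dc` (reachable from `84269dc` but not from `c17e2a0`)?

Reachable from 84269dc: {74eab2f, 801d393, 84269dc, a755da5, be0c650}.
Reachable from c17e2a0: {74eab2f, 801d393, a755da5, be0c650, c17e2a0, db43d96}.
In 84269dc's history but not c17e2a0's: {84269dc} — 1 commit.

1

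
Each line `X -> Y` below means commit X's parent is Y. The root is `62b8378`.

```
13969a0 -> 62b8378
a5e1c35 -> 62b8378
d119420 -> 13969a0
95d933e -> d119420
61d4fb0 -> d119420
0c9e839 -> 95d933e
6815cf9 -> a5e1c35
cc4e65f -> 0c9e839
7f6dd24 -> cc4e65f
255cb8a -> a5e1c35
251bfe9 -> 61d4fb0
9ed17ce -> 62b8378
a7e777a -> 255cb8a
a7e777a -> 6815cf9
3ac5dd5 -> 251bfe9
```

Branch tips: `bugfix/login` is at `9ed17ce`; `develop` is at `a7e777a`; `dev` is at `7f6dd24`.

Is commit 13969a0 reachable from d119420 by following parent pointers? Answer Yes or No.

Ancestors of d119420 (commits reachable by following parents): {13969a0, 62b8378, d119420}.
13969a0 is in that set, so it is an ancestor of d119420.

Yes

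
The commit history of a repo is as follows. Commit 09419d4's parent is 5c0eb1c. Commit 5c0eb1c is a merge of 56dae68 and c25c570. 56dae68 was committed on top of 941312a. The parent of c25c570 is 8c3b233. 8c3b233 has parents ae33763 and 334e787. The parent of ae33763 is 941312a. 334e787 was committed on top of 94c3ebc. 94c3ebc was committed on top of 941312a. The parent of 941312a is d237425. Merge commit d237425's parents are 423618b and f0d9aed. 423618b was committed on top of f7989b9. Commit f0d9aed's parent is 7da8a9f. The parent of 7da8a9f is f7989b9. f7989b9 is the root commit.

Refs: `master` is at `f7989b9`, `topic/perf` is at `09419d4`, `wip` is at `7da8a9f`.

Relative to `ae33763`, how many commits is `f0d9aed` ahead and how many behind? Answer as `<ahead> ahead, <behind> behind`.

Reachable from f0d9aed: {7da8a9f, f0d9aed, f7989b9}.
Reachable from ae33763: {423618b, 7da8a9f, 941312a, ae33763, d237425, f0d9aed, f7989b9}.
Only in f0d9aed's history (ahead): {} — 0.
Only in ae33763's history (behind): {423618b, 941312a, ae33763, d237425} — 4.

0 ahead, 4 behind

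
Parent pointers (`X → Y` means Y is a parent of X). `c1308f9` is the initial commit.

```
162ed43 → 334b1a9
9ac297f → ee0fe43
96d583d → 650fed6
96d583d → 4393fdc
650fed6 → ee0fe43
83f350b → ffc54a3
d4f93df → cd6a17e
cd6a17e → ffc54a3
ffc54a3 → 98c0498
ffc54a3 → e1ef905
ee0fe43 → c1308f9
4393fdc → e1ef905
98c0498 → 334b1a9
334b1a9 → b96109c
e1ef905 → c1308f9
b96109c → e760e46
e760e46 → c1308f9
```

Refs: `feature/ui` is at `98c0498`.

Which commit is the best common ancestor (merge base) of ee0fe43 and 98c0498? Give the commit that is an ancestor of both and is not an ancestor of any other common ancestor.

Ancestors of ee0fe43: {c1308f9, ee0fe43}.
Ancestors of 98c0498: {334b1a9, 98c0498, b96109c, c1308f9, e760e46}.
Common ancestors: {c1308f9}.
The only common ancestor is c1308f9, so it is the merge base.

c1308f9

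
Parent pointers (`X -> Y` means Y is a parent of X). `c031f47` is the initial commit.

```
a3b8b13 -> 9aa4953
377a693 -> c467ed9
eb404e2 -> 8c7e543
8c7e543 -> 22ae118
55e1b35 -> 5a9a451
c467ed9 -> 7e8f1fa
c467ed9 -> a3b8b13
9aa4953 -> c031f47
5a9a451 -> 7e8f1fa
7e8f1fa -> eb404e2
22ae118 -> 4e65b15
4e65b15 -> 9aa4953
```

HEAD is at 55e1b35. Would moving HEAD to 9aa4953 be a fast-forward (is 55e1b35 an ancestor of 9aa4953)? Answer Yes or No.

A fast-forward from 55e1b35 to 9aa4953 is possible iff 55e1b35 is an ancestor of 9aa4953.
Ancestors of 9aa4953: {9aa4953, c031f47}.
55e1b35 is not among them, so fast-forward is not possible.

No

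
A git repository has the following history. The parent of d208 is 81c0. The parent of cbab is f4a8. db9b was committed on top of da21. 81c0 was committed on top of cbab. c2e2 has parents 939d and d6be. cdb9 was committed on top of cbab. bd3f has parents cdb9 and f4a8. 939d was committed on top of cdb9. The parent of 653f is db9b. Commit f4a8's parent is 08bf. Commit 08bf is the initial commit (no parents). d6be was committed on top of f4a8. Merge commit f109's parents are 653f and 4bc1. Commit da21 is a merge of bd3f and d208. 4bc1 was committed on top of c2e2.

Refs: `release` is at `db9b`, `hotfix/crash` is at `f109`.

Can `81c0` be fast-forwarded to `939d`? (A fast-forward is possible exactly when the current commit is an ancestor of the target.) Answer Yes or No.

No

A fast-forward from 81c0 to 939d is possible iff 81c0 is an ancestor of 939d.
Ancestors of 939d: {08bf, 939d, cbab, cdb9, f4a8}.
81c0 is not among them, so fast-forward is not possible.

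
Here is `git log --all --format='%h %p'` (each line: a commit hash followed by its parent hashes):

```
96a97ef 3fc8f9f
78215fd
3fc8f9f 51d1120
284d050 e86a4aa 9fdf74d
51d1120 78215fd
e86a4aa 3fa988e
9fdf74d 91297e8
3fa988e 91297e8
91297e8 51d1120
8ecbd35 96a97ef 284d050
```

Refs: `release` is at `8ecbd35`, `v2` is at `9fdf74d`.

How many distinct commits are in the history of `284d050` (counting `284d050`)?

Walking parent pointers from 284d050: reachable set = {284d050, 3fa988e, 51d1120, 78215fd, 91297e8, 9fdf74d, e86a4aa}.
That is 7 commits.

7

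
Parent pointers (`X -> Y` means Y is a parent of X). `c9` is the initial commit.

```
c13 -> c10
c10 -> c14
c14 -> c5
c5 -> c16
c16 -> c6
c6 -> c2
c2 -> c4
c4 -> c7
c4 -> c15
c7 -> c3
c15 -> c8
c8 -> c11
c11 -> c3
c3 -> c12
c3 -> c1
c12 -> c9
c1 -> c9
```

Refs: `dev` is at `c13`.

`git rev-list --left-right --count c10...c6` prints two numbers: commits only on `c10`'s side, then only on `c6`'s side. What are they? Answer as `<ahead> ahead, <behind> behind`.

4 ahead, 0 behind

Reachable from c10: {c1, c10, c11, c12, c14, c15, c16, c2, c3, c4, c5, c6, c7, c8, c9}.
Reachable from c6: {c1, c11, c12, c15, c2, c3, c4, c6, c7, c8, c9}.
Only in c10's history (ahead): {c10, c14, c16, c5} — 4.
Only in c6's history (behind): {} — 0.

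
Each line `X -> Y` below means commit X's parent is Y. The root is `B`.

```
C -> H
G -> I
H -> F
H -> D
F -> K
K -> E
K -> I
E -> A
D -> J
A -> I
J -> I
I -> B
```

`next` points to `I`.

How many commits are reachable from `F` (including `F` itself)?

6

Walking parent pointers from F: reachable set = {A, B, E, F, I, K}.
That is 6 commits.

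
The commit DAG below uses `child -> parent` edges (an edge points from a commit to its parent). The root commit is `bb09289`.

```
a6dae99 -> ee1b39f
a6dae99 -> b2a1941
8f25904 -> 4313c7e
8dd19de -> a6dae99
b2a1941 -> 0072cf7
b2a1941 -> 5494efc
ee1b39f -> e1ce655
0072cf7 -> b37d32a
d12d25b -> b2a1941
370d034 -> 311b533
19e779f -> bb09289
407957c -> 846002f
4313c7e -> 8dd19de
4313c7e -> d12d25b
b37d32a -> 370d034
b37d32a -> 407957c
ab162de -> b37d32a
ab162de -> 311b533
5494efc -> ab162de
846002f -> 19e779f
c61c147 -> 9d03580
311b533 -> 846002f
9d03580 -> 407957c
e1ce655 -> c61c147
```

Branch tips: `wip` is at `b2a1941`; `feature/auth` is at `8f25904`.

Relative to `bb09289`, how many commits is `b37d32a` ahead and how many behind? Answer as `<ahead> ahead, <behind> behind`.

6 ahead, 0 behind

Reachable from b37d32a: {19e779f, 311b533, 370d034, 407957c, 846002f, b37d32a, bb09289}.
Reachable from bb09289: {bb09289}.
Only in b37d32a's history (ahead): {19e779f, 311b533, 370d034, 407957c, 846002f, b37d32a} — 6.
Only in bb09289's history (behind): {} — 0.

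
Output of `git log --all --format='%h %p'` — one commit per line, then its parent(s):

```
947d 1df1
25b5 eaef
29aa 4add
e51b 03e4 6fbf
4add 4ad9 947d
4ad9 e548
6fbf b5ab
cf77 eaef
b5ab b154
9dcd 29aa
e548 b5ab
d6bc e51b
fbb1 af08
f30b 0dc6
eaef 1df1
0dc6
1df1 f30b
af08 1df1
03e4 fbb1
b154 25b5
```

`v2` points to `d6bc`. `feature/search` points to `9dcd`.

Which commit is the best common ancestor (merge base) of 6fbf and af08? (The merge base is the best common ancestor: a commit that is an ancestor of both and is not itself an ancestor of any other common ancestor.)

Ancestors of 6fbf: {0dc6, 1df1, 25b5, 6fbf, b154, b5ab, eaef, f30b}.
Ancestors of af08: {0dc6, 1df1, af08, f30b}.
Common ancestors: {0dc6, 1df1, f30b}.
Among these, 1df1 is not an ancestor of any other common ancestor — it is the merge base.

1df1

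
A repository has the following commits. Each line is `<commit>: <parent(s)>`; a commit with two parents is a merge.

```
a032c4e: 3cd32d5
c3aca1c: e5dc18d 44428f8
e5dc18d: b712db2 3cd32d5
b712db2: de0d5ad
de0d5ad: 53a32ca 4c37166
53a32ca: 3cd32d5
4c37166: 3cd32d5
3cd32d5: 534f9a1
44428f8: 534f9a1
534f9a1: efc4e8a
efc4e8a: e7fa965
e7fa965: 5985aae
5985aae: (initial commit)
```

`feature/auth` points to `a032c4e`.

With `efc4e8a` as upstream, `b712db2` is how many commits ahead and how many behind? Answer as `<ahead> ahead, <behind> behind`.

6 ahead, 0 behind

Reachable from b712db2: {3cd32d5, 4c37166, 534f9a1, 53a32ca, 5985aae, b712db2, de0d5ad, e7fa965, efc4e8a}.
Reachable from efc4e8a: {5985aae, e7fa965, efc4e8a}.
Only in b712db2's history (ahead): {3cd32d5, 4c37166, 534f9a1, 53a32ca, b712db2, de0d5ad} — 6.
Only in efc4e8a's history (behind): {} — 0.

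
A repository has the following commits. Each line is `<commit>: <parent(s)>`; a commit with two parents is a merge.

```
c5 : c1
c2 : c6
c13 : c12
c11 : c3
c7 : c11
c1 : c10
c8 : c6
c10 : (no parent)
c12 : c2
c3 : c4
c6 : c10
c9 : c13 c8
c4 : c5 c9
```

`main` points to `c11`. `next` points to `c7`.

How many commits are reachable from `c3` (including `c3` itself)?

11

Walking parent pointers from c3: reachable set = {c1, c10, c12, c13, c2, c3, c4, c5, c6, c8, c9}.
That is 11 commits.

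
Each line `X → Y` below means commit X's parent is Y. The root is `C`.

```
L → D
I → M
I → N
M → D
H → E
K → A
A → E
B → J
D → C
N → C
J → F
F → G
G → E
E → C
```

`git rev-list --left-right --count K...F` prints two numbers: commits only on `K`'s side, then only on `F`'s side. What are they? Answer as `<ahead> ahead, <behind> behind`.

Reachable from K: {A, C, E, K}.
Reachable from F: {C, E, F, G}.
Only in K's history (ahead): {A, K} — 2.
Only in F's history (behind): {F, G} — 2.

2 ahead, 2 behind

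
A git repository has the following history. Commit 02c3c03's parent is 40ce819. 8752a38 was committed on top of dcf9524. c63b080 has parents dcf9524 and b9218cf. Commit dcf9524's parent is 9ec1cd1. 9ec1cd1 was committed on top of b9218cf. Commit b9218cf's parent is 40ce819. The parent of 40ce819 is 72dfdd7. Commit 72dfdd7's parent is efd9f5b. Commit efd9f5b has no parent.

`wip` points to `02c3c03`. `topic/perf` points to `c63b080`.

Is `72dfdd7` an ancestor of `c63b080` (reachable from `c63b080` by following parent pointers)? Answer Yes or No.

Yes

Ancestors of c63b080 (commits reachable by following parents): {40ce819, 72dfdd7, 9ec1cd1, b9218cf, c63b080, dcf9524, efd9f5b}.
72dfdd7 is in that set, so it is an ancestor of c63b080.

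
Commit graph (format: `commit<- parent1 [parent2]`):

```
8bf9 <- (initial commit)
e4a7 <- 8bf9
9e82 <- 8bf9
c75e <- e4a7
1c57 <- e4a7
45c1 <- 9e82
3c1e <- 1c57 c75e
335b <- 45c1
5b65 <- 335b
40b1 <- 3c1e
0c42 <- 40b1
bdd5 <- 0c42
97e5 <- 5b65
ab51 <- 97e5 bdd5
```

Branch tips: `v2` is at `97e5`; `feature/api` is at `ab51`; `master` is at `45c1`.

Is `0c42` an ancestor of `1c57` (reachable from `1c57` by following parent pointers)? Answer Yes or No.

No

Ancestors of 1c57: {1c57, 8bf9, e4a7}.
0c42 is not in that set, so it is not an ancestor of 1c57.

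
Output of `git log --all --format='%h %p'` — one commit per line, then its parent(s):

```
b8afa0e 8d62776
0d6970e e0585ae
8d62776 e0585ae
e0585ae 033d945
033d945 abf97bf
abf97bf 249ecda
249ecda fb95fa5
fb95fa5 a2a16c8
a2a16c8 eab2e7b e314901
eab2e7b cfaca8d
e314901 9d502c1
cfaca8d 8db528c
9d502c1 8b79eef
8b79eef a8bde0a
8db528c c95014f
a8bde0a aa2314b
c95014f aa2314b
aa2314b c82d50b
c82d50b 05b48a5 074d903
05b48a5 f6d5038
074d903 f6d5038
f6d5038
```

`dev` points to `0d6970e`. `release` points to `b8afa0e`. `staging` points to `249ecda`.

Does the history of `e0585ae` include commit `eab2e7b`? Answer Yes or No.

Yes

Ancestors of e0585ae (commits reachable by following parents): {033d945, 05b48a5, 074d903, 249ecda, 8b79eef, 8db528c, 9d502c1, a2a16c8, a8bde0a, aa2314b, abf97bf, c82d50b, c95014f, cfaca8d, e0585ae, e314901, eab2e7b, f6d5038, fb95fa5}.
eab2e7b is in that set, so it is an ancestor of e0585ae.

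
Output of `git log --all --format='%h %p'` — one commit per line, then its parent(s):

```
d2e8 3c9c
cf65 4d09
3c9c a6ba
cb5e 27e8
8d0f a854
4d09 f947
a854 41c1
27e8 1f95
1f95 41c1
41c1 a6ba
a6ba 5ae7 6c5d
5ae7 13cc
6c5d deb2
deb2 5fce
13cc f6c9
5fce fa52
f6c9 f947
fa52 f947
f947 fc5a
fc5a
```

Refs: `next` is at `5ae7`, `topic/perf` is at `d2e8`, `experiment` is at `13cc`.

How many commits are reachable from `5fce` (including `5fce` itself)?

Walking parent pointers from 5fce: reachable set = {5fce, f947, fa52, fc5a}.
That is 4 commits.

4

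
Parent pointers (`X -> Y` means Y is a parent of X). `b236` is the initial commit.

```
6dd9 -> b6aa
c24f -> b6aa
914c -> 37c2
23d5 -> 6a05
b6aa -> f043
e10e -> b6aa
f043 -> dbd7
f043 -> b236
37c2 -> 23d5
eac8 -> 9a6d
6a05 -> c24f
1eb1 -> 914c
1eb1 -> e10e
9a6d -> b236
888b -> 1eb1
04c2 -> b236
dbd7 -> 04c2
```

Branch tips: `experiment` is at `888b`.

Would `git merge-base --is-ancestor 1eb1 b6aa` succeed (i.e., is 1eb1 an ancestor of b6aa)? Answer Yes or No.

Ancestors of b6aa: {04c2, b236, b6aa, dbd7, f043}.
1eb1 is not in that set, so it is not an ancestor of b6aa.

No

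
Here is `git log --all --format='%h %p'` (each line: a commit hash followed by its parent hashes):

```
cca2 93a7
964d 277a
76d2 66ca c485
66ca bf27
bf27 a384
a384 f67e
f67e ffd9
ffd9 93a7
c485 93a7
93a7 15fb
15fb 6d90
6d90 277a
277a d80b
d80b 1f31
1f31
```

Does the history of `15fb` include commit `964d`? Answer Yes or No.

No

Ancestors of 15fb: {15fb, 1f31, 277a, 6d90, d80b}.
964d is not in that set, so it is not an ancestor of 15fb.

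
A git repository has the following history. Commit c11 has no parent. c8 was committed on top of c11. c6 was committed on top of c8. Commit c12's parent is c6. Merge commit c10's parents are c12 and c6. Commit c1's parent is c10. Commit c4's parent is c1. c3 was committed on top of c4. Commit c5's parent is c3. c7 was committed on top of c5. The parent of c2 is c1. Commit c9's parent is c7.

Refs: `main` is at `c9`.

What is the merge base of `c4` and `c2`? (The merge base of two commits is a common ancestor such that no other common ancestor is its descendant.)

c1

Ancestors of c4: {c1, c10, c11, c12, c4, c6, c8}.
Ancestors of c2: {c1, c10, c11, c12, c2, c6, c8}.
Common ancestors: {c1, c10, c11, c12, c6, c8}.
Among these, c1 is not an ancestor of any other common ancestor — it is the merge base.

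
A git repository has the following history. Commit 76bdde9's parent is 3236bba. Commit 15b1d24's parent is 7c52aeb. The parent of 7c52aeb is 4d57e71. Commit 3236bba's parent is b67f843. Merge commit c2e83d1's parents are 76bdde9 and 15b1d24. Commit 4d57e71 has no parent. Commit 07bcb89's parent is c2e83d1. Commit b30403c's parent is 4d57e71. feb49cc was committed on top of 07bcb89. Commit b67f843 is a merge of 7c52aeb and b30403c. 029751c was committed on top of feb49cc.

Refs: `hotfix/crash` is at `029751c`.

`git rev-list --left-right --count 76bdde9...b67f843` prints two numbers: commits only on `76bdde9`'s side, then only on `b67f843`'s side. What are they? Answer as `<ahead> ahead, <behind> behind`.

Reachable from 76bdde9: {3236bba, 4d57e71, 76bdde9, 7c52aeb, b30403c, b67f843}.
Reachable from b67f843: {4d57e71, 7c52aeb, b30403c, b67f843}.
Only in 76bdde9's history (ahead): {3236bba, 76bdde9} — 2.
Only in b67f843's history (behind): {} — 0.

2 ahead, 0 behind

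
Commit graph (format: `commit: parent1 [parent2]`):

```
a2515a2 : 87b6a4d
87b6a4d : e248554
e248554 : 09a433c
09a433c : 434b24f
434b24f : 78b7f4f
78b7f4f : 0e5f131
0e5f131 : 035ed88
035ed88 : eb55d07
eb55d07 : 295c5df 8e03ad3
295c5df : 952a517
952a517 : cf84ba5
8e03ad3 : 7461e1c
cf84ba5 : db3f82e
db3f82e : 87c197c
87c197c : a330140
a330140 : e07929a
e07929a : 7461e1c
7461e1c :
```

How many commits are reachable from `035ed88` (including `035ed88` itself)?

Walking parent pointers from 035ed88: reachable set = {035ed88, 295c5df, 7461e1c, 87c197c, 8e03ad3, 952a517, a330140, cf84ba5, db3f82e, e07929a, eb55d07}.
That is 11 commits.

11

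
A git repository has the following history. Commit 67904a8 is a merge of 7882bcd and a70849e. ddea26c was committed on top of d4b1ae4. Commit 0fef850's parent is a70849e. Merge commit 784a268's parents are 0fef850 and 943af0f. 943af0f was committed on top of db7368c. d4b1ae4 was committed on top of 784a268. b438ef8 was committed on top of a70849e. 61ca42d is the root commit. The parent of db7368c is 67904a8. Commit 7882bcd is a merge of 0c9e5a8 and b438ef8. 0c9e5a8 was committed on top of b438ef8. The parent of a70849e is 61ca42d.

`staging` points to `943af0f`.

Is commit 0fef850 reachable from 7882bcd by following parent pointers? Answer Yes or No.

No

Ancestors of 7882bcd: {0c9e5a8, 61ca42d, 7882bcd, a70849e, b438ef8}.
0fef850 is not in that set, so it is not an ancestor of 7882bcd.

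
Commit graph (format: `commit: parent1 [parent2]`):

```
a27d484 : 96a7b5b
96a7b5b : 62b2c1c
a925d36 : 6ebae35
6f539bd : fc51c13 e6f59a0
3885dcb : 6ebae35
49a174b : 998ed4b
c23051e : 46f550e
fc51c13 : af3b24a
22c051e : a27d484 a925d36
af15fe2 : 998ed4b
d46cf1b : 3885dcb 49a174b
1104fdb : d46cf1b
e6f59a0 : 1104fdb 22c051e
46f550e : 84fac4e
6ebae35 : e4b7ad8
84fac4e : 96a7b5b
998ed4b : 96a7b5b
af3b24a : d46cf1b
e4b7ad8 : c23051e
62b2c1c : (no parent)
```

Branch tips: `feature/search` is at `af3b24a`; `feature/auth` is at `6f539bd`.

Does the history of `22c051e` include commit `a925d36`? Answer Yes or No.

Yes

Ancestors of 22c051e (commits reachable by following parents): {22c051e, 46f550e, 62b2c1c, 6ebae35, 84fac4e, 96a7b5b, a27d484, a925d36, c23051e, e4b7ad8}.
a925d36 is in that set, so it is an ancestor of 22c051e.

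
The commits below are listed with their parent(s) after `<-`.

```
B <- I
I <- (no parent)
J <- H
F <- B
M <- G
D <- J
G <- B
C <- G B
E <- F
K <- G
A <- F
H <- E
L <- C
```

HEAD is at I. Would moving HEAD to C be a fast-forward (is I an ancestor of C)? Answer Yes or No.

A fast-forward from I to C is possible iff I is an ancestor of C.
Ancestors of C: {B, C, G, I}.
I is among them, so fast-forward is possible.

Yes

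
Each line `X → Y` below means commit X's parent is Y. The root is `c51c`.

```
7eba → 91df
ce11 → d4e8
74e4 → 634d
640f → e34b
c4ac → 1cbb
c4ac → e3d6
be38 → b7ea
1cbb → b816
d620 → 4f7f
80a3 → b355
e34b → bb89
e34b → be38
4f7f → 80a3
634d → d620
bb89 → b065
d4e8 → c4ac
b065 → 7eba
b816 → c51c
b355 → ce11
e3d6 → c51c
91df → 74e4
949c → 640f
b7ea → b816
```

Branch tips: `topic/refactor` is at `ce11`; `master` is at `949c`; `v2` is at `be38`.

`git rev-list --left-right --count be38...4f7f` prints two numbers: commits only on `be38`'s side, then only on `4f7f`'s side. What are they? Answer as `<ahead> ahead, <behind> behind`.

Reachable from be38: {b7ea, b816, be38, c51c}.
Reachable from 4f7f: {1cbb, 4f7f, 80a3, b355, b816, c4ac, c51c, ce11, d4e8, e3d6}.
Only in be38's history (ahead): {b7ea, be38} — 2.
Only in 4f7f's history (behind): {1cbb, 4f7f, 80a3, b355, c4ac, ce11, d4e8, e3d6} — 8.

2 ahead, 8 behind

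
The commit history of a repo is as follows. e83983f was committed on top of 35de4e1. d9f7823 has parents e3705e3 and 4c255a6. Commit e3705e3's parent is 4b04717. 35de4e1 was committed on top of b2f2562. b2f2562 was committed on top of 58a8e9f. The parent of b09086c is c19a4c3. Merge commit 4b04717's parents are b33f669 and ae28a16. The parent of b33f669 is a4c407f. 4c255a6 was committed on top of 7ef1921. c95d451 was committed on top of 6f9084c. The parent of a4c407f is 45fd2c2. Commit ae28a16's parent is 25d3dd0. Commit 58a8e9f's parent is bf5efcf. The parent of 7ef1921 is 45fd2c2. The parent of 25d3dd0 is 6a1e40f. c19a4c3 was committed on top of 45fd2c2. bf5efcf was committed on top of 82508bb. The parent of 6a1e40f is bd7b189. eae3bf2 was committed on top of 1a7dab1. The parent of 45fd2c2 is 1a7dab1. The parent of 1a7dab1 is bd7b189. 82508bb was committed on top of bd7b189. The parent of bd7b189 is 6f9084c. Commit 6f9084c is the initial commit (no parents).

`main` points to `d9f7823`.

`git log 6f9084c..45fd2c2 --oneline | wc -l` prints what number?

3

Reachable from 45fd2c2: {1a7dab1, 45fd2c2, 6f9084c, bd7b189}.
Reachable from 6f9084c: {6f9084c}.
In 45fd2c2's history but not 6f9084c's: {1a7dab1, 45fd2c2, bd7b189} — 3 commits.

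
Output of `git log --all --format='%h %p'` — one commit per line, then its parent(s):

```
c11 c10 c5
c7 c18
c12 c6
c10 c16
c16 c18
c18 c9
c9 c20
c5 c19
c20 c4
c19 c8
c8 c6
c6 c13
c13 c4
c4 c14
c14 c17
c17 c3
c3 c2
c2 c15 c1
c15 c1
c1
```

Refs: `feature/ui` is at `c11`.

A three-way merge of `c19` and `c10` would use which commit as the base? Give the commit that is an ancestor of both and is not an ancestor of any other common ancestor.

Ancestors of c19: {c1, c13, c14, c15, c17, c19, c2, c3, c4, c6, c8}.
Ancestors of c10: {c1, c10, c14, c15, c16, c17, c18, c2, c20, c3, c4, c9}.
Common ancestors: {c1, c14, c15, c17, c2, c3, c4}.
Among these, c4 is not an ancestor of any other common ancestor — it is the merge base.

c4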